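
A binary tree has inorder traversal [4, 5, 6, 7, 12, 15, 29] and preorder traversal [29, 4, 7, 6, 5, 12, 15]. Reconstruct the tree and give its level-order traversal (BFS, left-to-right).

Inorder:  [4, 5, 6, 7, 12, 15, 29]
Preorder: [29, 4, 7, 6, 5, 12, 15]
Algorithm: preorder visits root first, so consume preorder in order;
for each root, split the current inorder slice at that value into
left-subtree inorder and right-subtree inorder, then recurse.
Recursive splits:
  root=29; inorder splits into left=[4, 5, 6, 7, 12, 15], right=[]
  root=4; inorder splits into left=[], right=[5, 6, 7, 12, 15]
  root=7; inorder splits into left=[5, 6], right=[12, 15]
  root=6; inorder splits into left=[5], right=[]
  root=5; inorder splits into left=[], right=[]
  root=12; inorder splits into left=[], right=[15]
  root=15; inorder splits into left=[], right=[]
Reconstructed level-order: [29, 4, 7, 6, 12, 5, 15]


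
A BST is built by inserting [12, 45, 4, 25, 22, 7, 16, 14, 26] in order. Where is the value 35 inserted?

Starting tree (level order): [12, 4, 45, None, 7, 25, None, None, None, 22, 26, 16, None, None, None, 14]
Insertion path: 12 -> 45 -> 25 -> 26
Result: insert 35 as right child of 26
Final tree (level order): [12, 4, 45, None, 7, 25, None, None, None, 22, 26, 16, None, None, 35, 14]


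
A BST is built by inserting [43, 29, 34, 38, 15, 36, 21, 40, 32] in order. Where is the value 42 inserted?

Starting tree (level order): [43, 29, None, 15, 34, None, 21, 32, 38, None, None, None, None, 36, 40]
Insertion path: 43 -> 29 -> 34 -> 38 -> 40
Result: insert 42 as right child of 40
Final tree (level order): [43, 29, None, 15, 34, None, 21, 32, 38, None, None, None, None, 36, 40, None, None, None, 42]


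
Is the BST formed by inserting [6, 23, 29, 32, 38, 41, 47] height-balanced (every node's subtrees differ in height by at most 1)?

Tree (level-order array): [6, None, 23, None, 29, None, 32, None, 38, None, 41, None, 47]
Definition: a tree is height-balanced if, at every node, |h(left) - h(right)| <= 1 (empty subtree has height -1).
Bottom-up per-node check:
  node 47: h_left=-1, h_right=-1, diff=0 [OK], height=0
  node 41: h_left=-1, h_right=0, diff=1 [OK], height=1
  node 38: h_left=-1, h_right=1, diff=2 [FAIL (|-1-1|=2 > 1)], height=2
  node 32: h_left=-1, h_right=2, diff=3 [FAIL (|-1-2|=3 > 1)], height=3
  node 29: h_left=-1, h_right=3, diff=4 [FAIL (|-1-3|=4 > 1)], height=4
  node 23: h_left=-1, h_right=4, diff=5 [FAIL (|-1-4|=5 > 1)], height=5
  node 6: h_left=-1, h_right=5, diff=6 [FAIL (|-1-5|=6 > 1)], height=6
Node 38 violates the condition: |-1 - 1| = 2 > 1.
Result: Not balanced


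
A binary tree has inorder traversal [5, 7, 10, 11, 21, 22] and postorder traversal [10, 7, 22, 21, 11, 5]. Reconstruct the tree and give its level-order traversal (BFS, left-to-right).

Inorder:   [5, 7, 10, 11, 21, 22]
Postorder: [10, 7, 22, 21, 11, 5]
Algorithm: postorder visits root last, so walk postorder right-to-left;
each value is the root of the current inorder slice — split it at that
value, recurse on the right subtree first, then the left.
Recursive splits:
  root=5; inorder splits into left=[], right=[7, 10, 11, 21, 22]
  root=11; inorder splits into left=[7, 10], right=[21, 22]
  root=21; inorder splits into left=[], right=[22]
  root=22; inorder splits into left=[], right=[]
  root=7; inorder splits into left=[], right=[10]
  root=10; inorder splits into left=[], right=[]
Reconstructed level-order: [5, 11, 7, 21, 10, 22]


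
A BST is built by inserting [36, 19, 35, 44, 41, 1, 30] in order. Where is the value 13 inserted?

Starting tree (level order): [36, 19, 44, 1, 35, 41, None, None, None, 30]
Insertion path: 36 -> 19 -> 1
Result: insert 13 as right child of 1
Final tree (level order): [36, 19, 44, 1, 35, 41, None, None, 13, 30]


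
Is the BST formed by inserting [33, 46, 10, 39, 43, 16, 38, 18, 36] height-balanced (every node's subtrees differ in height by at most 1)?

Tree (level-order array): [33, 10, 46, None, 16, 39, None, None, 18, 38, 43, None, None, 36]
Definition: a tree is height-balanced if, at every node, |h(left) - h(right)| <= 1 (empty subtree has height -1).
Bottom-up per-node check:
  node 18: h_left=-1, h_right=-1, diff=0 [OK], height=0
  node 16: h_left=-1, h_right=0, diff=1 [OK], height=1
  node 10: h_left=-1, h_right=1, diff=2 [FAIL (|-1-1|=2 > 1)], height=2
  node 36: h_left=-1, h_right=-1, diff=0 [OK], height=0
  node 38: h_left=0, h_right=-1, diff=1 [OK], height=1
  node 43: h_left=-1, h_right=-1, diff=0 [OK], height=0
  node 39: h_left=1, h_right=0, diff=1 [OK], height=2
  node 46: h_left=2, h_right=-1, diff=3 [FAIL (|2--1|=3 > 1)], height=3
  node 33: h_left=2, h_right=3, diff=1 [OK], height=4
Node 10 violates the condition: |-1 - 1| = 2 > 1.
Result: Not balanced


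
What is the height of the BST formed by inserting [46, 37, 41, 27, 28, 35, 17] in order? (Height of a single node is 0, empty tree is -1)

Insertion order: [46, 37, 41, 27, 28, 35, 17]
Tree (level-order array): [46, 37, None, 27, 41, 17, 28, None, None, None, None, None, 35]
Compute height bottom-up (empty subtree = -1):
  height(17) = 1 + max(-1, -1) = 0
  height(35) = 1 + max(-1, -1) = 0
  height(28) = 1 + max(-1, 0) = 1
  height(27) = 1 + max(0, 1) = 2
  height(41) = 1 + max(-1, -1) = 0
  height(37) = 1 + max(2, 0) = 3
  height(46) = 1 + max(3, -1) = 4
Height = 4


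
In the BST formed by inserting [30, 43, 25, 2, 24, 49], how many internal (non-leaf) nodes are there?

Tree built from: [30, 43, 25, 2, 24, 49]
Tree (level-order array): [30, 25, 43, 2, None, None, 49, None, 24]
Rule: An internal node has at least one child.
Per-node child counts:
  node 30: 2 child(ren)
  node 25: 1 child(ren)
  node 2: 1 child(ren)
  node 24: 0 child(ren)
  node 43: 1 child(ren)
  node 49: 0 child(ren)
Matching nodes: [30, 25, 2, 43]
Count of internal (non-leaf) nodes: 4


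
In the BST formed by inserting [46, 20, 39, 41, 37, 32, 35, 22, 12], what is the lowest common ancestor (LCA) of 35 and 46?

Tree insertion order: [46, 20, 39, 41, 37, 32, 35, 22, 12]
Tree (level-order array): [46, 20, None, 12, 39, None, None, 37, 41, 32, None, None, None, 22, 35]
In a BST, the LCA of p=35, q=46 is the first node v on the
root-to-leaf path with p <= v <= q (go left if both < v, right if both > v).
Walk from root:
  at 46: 35 <= 46 <= 46, this is the LCA
LCA = 46


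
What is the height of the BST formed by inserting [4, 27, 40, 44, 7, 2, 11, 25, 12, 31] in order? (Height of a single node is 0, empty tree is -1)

Insertion order: [4, 27, 40, 44, 7, 2, 11, 25, 12, 31]
Tree (level-order array): [4, 2, 27, None, None, 7, 40, None, 11, 31, 44, None, 25, None, None, None, None, 12]
Compute height bottom-up (empty subtree = -1):
  height(2) = 1 + max(-1, -1) = 0
  height(12) = 1 + max(-1, -1) = 0
  height(25) = 1 + max(0, -1) = 1
  height(11) = 1 + max(-1, 1) = 2
  height(7) = 1 + max(-1, 2) = 3
  height(31) = 1 + max(-1, -1) = 0
  height(44) = 1 + max(-1, -1) = 0
  height(40) = 1 + max(0, 0) = 1
  height(27) = 1 + max(3, 1) = 4
  height(4) = 1 + max(0, 4) = 5
Height = 5


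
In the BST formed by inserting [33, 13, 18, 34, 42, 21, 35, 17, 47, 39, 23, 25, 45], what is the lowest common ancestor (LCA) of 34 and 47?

Tree insertion order: [33, 13, 18, 34, 42, 21, 35, 17, 47, 39, 23, 25, 45]
Tree (level-order array): [33, 13, 34, None, 18, None, 42, 17, 21, 35, 47, None, None, None, 23, None, 39, 45, None, None, 25]
In a BST, the LCA of p=34, q=47 is the first node v on the
root-to-leaf path with p <= v <= q (go left if both < v, right if both > v).
Walk from root:
  at 33: both 34 and 47 > 33, go right
  at 34: 34 <= 34 <= 47, this is the LCA
LCA = 34


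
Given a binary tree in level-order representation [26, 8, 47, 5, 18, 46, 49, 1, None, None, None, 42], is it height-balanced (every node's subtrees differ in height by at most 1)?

Tree (level-order array): [26, 8, 47, 5, 18, 46, 49, 1, None, None, None, 42]
Definition: a tree is height-balanced if, at every node, |h(left) - h(right)| <= 1 (empty subtree has height -1).
Bottom-up per-node check:
  node 1: h_left=-1, h_right=-1, diff=0 [OK], height=0
  node 5: h_left=0, h_right=-1, diff=1 [OK], height=1
  node 18: h_left=-1, h_right=-1, diff=0 [OK], height=0
  node 8: h_left=1, h_right=0, diff=1 [OK], height=2
  node 42: h_left=-1, h_right=-1, diff=0 [OK], height=0
  node 46: h_left=0, h_right=-1, diff=1 [OK], height=1
  node 49: h_left=-1, h_right=-1, diff=0 [OK], height=0
  node 47: h_left=1, h_right=0, diff=1 [OK], height=2
  node 26: h_left=2, h_right=2, diff=0 [OK], height=3
All nodes satisfy the balance condition.
Result: Balanced


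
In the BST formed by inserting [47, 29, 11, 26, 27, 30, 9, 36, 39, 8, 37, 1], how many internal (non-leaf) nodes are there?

Tree built from: [47, 29, 11, 26, 27, 30, 9, 36, 39, 8, 37, 1]
Tree (level-order array): [47, 29, None, 11, 30, 9, 26, None, 36, 8, None, None, 27, None, 39, 1, None, None, None, 37]
Rule: An internal node has at least one child.
Per-node child counts:
  node 47: 1 child(ren)
  node 29: 2 child(ren)
  node 11: 2 child(ren)
  node 9: 1 child(ren)
  node 8: 1 child(ren)
  node 1: 0 child(ren)
  node 26: 1 child(ren)
  node 27: 0 child(ren)
  node 30: 1 child(ren)
  node 36: 1 child(ren)
  node 39: 1 child(ren)
  node 37: 0 child(ren)
Matching nodes: [47, 29, 11, 9, 8, 26, 30, 36, 39]
Count of internal (non-leaf) nodes: 9


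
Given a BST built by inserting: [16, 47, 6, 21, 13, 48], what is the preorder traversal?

Tree insertion order: [16, 47, 6, 21, 13, 48]
Tree (level-order array): [16, 6, 47, None, 13, 21, 48]
Preorder traversal: [16, 6, 13, 47, 21, 48]


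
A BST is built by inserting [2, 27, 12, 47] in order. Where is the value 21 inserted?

Starting tree (level order): [2, None, 27, 12, 47]
Insertion path: 2 -> 27 -> 12
Result: insert 21 as right child of 12
Final tree (level order): [2, None, 27, 12, 47, None, 21]


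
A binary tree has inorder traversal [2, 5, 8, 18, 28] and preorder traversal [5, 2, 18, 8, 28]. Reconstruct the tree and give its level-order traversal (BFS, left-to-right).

Inorder:  [2, 5, 8, 18, 28]
Preorder: [5, 2, 18, 8, 28]
Algorithm: preorder visits root first, so consume preorder in order;
for each root, split the current inorder slice at that value into
left-subtree inorder and right-subtree inorder, then recurse.
Recursive splits:
  root=5; inorder splits into left=[2], right=[8, 18, 28]
  root=2; inorder splits into left=[], right=[]
  root=18; inorder splits into left=[8], right=[28]
  root=8; inorder splits into left=[], right=[]
  root=28; inorder splits into left=[], right=[]
Reconstructed level-order: [5, 2, 18, 8, 28]


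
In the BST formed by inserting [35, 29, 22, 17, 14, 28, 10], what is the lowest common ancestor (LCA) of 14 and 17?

Tree insertion order: [35, 29, 22, 17, 14, 28, 10]
Tree (level-order array): [35, 29, None, 22, None, 17, 28, 14, None, None, None, 10]
In a BST, the LCA of p=14, q=17 is the first node v on the
root-to-leaf path with p <= v <= q (go left if both < v, right if both > v).
Walk from root:
  at 35: both 14 and 17 < 35, go left
  at 29: both 14 and 17 < 29, go left
  at 22: both 14 and 17 < 22, go left
  at 17: 14 <= 17 <= 17, this is the LCA
LCA = 17


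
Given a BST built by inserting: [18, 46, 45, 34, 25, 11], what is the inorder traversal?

Tree insertion order: [18, 46, 45, 34, 25, 11]
Tree (level-order array): [18, 11, 46, None, None, 45, None, 34, None, 25]
Inorder traversal: [11, 18, 25, 34, 45, 46]


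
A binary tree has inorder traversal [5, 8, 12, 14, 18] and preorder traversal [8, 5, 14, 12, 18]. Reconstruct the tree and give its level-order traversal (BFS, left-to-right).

Inorder:  [5, 8, 12, 14, 18]
Preorder: [8, 5, 14, 12, 18]
Algorithm: preorder visits root first, so consume preorder in order;
for each root, split the current inorder slice at that value into
left-subtree inorder and right-subtree inorder, then recurse.
Recursive splits:
  root=8; inorder splits into left=[5], right=[12, 14, 18]
  root=5; inorder splits into left=[], right=[]
  root=14; inorder splits into left=[12], right=[18]
  root=12; inorder splits into left=[], right=[]
  root=18; inorder splits into left=[], right=[]
Reconstructed level-order: [8, 5, 14, 12, 18]


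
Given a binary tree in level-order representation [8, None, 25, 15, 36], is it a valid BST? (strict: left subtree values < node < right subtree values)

Level-order array: [8, None, 25, 15, 36]
Validate using subtree bounds (lo, hi): at each node, require lo < value < hi,
then recurse left with hi=value and right with lo=value.
Preorder trace (stopping at first violation):
  at node 8 with bounds (-inf, +inf): OK
  at node 25 with bounds (8, +inf): OK
  at node 15 with bounds (8, 25): OK
  at node 36 with bounds (25, +inf): OK
No violation found at any node.
Result: Valid BST


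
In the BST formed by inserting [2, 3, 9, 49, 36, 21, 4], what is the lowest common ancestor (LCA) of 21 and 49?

Tree insertion order: [2, 3, 9, 49, 36, 21, 4]
Tree (level-order array): [2, None, 3, None, 9, 4, 49, None, None, 36, None, 21]
In a BST, the LCA of p=21, q=49 is the first node v on the
root-to-leaf path with p <= v <= q (go left if both < v, right if both > v).
Walk from root:
  at 2: both 21 and 49 > 2, go right
  at 3: both 21 and 49 > 3, go right
  at 9: both 21 and 49 > 9, go right
  at 49: 21 <= 49 <= 49, this is the LCA
LCA = 49


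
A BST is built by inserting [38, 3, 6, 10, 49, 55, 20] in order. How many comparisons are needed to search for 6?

Search path for 6: 38 -> 3 -> 6
Found: True
Comparisons: 3


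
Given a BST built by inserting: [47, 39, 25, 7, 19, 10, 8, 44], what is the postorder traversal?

Tree insertion order: [47, 39, 25, 7, 19, 10, 8, 44]
Tree (level-order array): [47, 39, None, 25, 44, 7, None, None, None, None, 19, 10, None, 8]
Postorder traversal: [8, 10, 19, 7, 25, 44, 39, 47]


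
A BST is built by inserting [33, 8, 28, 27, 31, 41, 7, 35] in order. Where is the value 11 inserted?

Starting tree (level order): [33, 8, 41, 7, 28, 35, None, None, None, 27, 31]
Insertion path: 33 -> 8 -> 28 -> 27
Result: insert 11 as left child of 27
Final tree (level order): [33, 8, 41, 7, 28, 35, None, None, None, 27, 31, None, None, 11]


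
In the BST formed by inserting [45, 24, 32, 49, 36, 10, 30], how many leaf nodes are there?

Tree built from: [45, 24, 32, 49, 36, 10, 30]
Tree (level-order array): [45, 24, 49, 10, 32, None, None, None, None, 30, 36]
Rule: A leaf has 0 children.
Per-node child counts:
  node 45: 2 child(ren)
  node 24: 2 child(ren)
  node 10: 0 child(ren)
  node 32: 2 child(ren)
  node 30: 0 child(ren)
  node 36: 0 child(ren)
  node 49: 0 child(ren)
Matching nodes: [10, 30, 36, 49]
Count of leaf nodes: 4


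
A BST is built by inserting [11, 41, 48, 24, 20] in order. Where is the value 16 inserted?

Starting tree (level order): [11, None, 41, 24, 48, 20]
Insertion path: 11 -> 41 -> 24 -> 20
Result: insert 16 as left child of 20
Final tree (level order): [11, None, 41, 24, 48, 20, None, None, None, 16]


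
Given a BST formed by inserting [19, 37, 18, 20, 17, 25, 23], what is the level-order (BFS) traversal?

Tree insertion order: [19, 37, 18, 20, 17, 25, 23]
Tree (level-order array): [19, 18, 37, 17, None, 20, None, None, None, None, 25, 23]
BFS from the root, enqueuing left then right child of each popped node:
  queue [19] -> pop 19, enqueue [18, 37], visited so far: [19]
  queue [18, 37] -> pop 18, enqueue [17], visited so far: [19, 18]
  queue [37, 17] -> pop 37, enqueue [20], visited so far: [19, 18, 37]
  queue [17, 20] -> pop 17, enqueue [none], visited so far: [19, 18, 37, 17]
  queue [20] -> pop 20, enqueue [25], visited so far: [19, 18, 37, 17, 20]
  queue [25] -> pop 25, enqueue [23], visited so far: [19, 18, 37, 17, 20, 25]
  queue [23] -> pop 23, enqueue [none], visited so far: [19, 18, 37, 17, 20, 25, 23]
Result: [19, 18, 37, 17, 20, 25, 23]


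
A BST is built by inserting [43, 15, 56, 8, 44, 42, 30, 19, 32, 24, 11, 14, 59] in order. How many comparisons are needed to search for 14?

Search path for 14: 43 -> 15 -> 8 -> 11 -> 14
Found: True
Comparisons: 5


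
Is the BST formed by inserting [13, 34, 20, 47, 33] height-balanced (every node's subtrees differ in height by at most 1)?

Tree (level-order array): [13, None, 34, 20, 47, None, 33]
Definition: a tree is height-balanced if, at every node, |h(left) - h(right)| <= 1 (empty subtree has height -1).
Bottom-up per-node check:
  node 33: h_left=-1, h_right=-1, diff=0 [OK], height=0
  node 20: h_left=-1, h_right=0, diff=1 [OK], height=1
  node 47: h_left=-1, h_right=-1, diff=0 [OK], height=0
  node 34: h_left=1, h_right=0, diff=1 [OK], height=2
  node 13: h_left=-1, h_right=2, diff=3 [FAIL (|-1-2|=3 > 1)], height=3
Node 13 violates the condition: |-1 - 2| = 3 > 1.
Result: Not balanced


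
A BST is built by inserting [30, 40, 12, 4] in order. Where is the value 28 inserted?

Starting tree (level order): [30, 12, 40, 4]
Insertion path: 30 -> 12
Result: insert 28 as right child of 12
Final tree (level order): [30, 12, 40, 4, 28]


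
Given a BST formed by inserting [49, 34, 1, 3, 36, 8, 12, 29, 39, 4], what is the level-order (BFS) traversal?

Tree insertion order: [49, 34, 1, 3, 36, 8, 12, 29, 39, 4]
Tree (level-order array): [49, 34, None, 1, 36, None, 3, None, 39, None, 8, None, None, 4, 12, None, None, None, 29]
BFS from the root, enqueuing left then right child of each popped node:
  queue [49] -> pop 49, enqueue [34], visited so far: [49]
  queue [34] -> pop 34, enqueue [1, 36], visited so far: [49, 34]
  queue [1, 36] -> pop 1, enqueue [3], visited so far: [49, 34, 1]
  queue [36, 3] -> pop 36, enqueue [39], visited so far: [49, 34, 1, 36]
  queue [3, 39] -> pop 3, enqueue [8], visited so far: [49, 34, 1, 36, 3]
  queue [39, 8] -> pop 39, enqueue [none], visited so far: [49, 34, 1, 36, 3, 39]
  queue [8] -> pop 8, enqueue [4, 12], visited so far: [49, 34, 1, 36, 3, 39, 8]
  queue [4, 12] -> pop 4, enqueue [none], visited so far: [49, 34, 1, 36, 3, 39, 8, 4]
  queue [12] -> pop 12, enqueue [29], visited so far: [49, 34, 1, 36, 3, 39, 8, 4, 12]
  queue [29] -> pop 29, enqueue [none], visited so far: [49, 34, 1, 36, 3, 39, 8, 4, 12, 29]
Result: [49, 34, 1, 36, 3, 39, 8, 4, 12, 29]


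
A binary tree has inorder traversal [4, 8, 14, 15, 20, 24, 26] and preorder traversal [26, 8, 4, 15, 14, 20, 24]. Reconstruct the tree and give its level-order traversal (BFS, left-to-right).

Inorder:  [4, 8, 14, 15, 20, 24, 26]
Preorder: [26, 8, 4, 15, 14, 20, 24]
Algorithm: preorder visits root first, so consume preorder in order;
for each root, split the current inorder slice at that value into
left-subtree inorder and right-subtree inorder, then recurse.
Recursive splits:
  root=26; inorder splits into left=[4, 8, 14, 15, 20, 24], right=[]
  root=8; inorder splits into left=[4], right=[14, 15, 20, 24]
  root=4; inorder splits into left=[], right=[]
  root=15; inorder splits into left=[14], right=[20, 24]
  root=14; inorder splits into left=[], right=[]
  root=20; inorder splits into left=[], right=[24]
  root=24; inorder splits into left=[], right=[]
Reconstructed level-order: [26, 8, 4, 15, 14, 20, 24]


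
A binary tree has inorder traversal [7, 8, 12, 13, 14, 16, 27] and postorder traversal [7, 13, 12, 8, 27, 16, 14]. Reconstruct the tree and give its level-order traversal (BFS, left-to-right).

Inorder:   [7, 8, 12, 13, 14, 16, 27]
Postorder: [7, 13, 12, 8, 27, 16, 14]
Algorithm: postorder visits root last, so walk postorder right-to-left;
each value is the root of the current inorder slice — split it at that
value, recurse on the right subtree first, then the left.
Recursive splits:
  root=14; inorder splits into left=[7, 8, 12, 13], right=[16, 27]
  root=16; inorder splits into left=[], right=[27]
  root=27; inorder splits into left=[], right=[]
  root=8; inorder splits into left=[7], right=[12, 13]
  root=12; inorder splits into left=[], right=[13]
  root=13; inorder splits into left=[], right=[]
  root=7; inorder splits into left=[], right=[]
Reconstructed level-order: [14, 8, 16, 7, 12, 27, 13]


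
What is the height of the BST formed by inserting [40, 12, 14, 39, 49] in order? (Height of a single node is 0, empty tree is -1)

Insertion order: [40, 12, 14, 39, 49]
Tree (level-order array): [40, 12, 49, None, 14, None, None, None, 39]
Compute height bottom-up (empty subtree = -1):
  height(39) = 1 + max(-1, -1) = 0
  height(14) = 1 + max(-1, 0) = 1
  height(12) = 1 + max(-1, 1) = 2
  height(49) = 1 + max(-1, -1) = 0
  height(40) = 1 + max(2, 0) = 3
Height = 3


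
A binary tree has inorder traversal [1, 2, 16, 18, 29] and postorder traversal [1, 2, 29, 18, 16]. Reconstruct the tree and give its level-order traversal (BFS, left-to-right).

Inorder:   [1, 2, 16, 18, 29]
Postorder: [1, 2, 29, 18, 16]
Algorithm: postorder visits root last, so walk postorder right-to-left;
each value is the root of the current inorder slice — split it at that
value, recurse on the right subtree first, then the left.
Recursive splits:
  root=16; inorder splits into left=[1, 2], right=[18, 29]
  root=18; inorder splits into left=[], right=[29]
  root=29; inorder splits into left=[], right=[]
  root=2; inorder splits into left=[1], right=[]
  root=1; inorder splits into left=[], right=[]
Reconstructed level-order: [16, 2, 18, 1, 29]


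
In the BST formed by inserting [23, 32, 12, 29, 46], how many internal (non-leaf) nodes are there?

Tree built from: [23, 32, 12, 29, 46]
Tree (level-order array): [23, 12, 32, None, None, 29, 46]
Rule: An internal node has at least one child.
Per-node child counts:
  node 23: 2 child(ren)
  node 12: 0 child(ren)
  node 32: 2 child(ren)
  node 29: 0 child(ren)
  node 46: 0 child(ren)
Matching nodes: [23, 32]
Count of internal (non-leaf) nodes: 2


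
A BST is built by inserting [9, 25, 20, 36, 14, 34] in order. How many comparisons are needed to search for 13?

Search path for 13: 9 -> 25 -> 20 -> 14
Found: False
Comparisons: 4


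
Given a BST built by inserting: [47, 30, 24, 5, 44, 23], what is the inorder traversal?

Tree insertion order: [47, 30, 24, 5, 44, 23]
Tree (level-order array): [47, 30, None, 24, 44, 5, None, None, None, None, 23]
Inorder traversal: [5, 23, 24, 30, 44, 47]


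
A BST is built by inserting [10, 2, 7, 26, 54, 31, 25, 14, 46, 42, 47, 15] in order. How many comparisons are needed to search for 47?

Search path for 47: 10 -> 26 -> 54 -> 31 -> 46 -> 47
Found: True
Comparisons: 6


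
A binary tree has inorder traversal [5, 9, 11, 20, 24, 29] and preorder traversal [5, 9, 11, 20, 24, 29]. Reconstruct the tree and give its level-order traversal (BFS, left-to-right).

Inorder:  [5, 9, 11, 20, 24, 29]
Preorder: [5, 9, 11, 20, 24, 29]
Algorithm: preorder visits root first, so consume preorder in order;
for each root, split the current inorder slice at that value into
left-subtree inorder and right-subtree inorder, then recurse.
Recursive splits:
  root=5; inorder splits into left=[], right=[9, 11, 20, 24, 29]
  root=9; inorder splits into left=[], right=[11, 20, 24, 29]
  root=11; inorder splits into left=[], right=[20, 24, 29]
  root=20; inorder splits into left=[], right=[24, 29]
  root=24; inorder splits into left=[], right=[29]
  root=29; inorder splits into left=[], right=[]
Reconstructed level-order: [5, 9, 11, 20, 24, 29]


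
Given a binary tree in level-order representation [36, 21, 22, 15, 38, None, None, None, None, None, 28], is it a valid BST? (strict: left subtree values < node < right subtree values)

Level-order array: [36, 21, 22, 15, 38, None, None, None, None, None, 28]
Validate using subtree bounds (lo, hi): at each node, require lo < value < hi,
then recurse left with hi=value and right with lo=value.
Preorder trace (stopping at first violation):
  at node 36 with bounds (-inf, +inf): OK
  at node 21 with bounds (-inf, 36): OK
  at node 15 with bounds (-inf, 21): OK
  at node 38 with bounds (21, 36): VIOLATION
Node 38 violates its bound: not (21 < 38 < 36).
Result: Not a valid BST


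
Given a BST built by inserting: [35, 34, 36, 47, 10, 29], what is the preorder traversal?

Tree insertion order: [35, 34, 36, 47, 10, 29]
Tree (level-order array): [35, 34, 36, 10, None, None, 47, None, 29]
Preorder traversal: [35, 34, 10, 29, 36, 47]


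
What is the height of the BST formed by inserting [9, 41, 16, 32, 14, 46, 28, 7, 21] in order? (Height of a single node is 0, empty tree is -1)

Insertion order: [9, 41, 16, 32, 14, 46, 28, 7, 21]
Tree (level-order array): [9, 7, 41, None, None, 16, 46, 14, 32, None, None, None, None, 28, None, 21]
Compute height bottom-up (empty subtree = -1):
  height(7) = 1 + max(-1, -1) = 0
  height(14) = 1 + max(-1, -1) = 0
  height(21) = 1 + max(-1, -1) = 0
  height(28) = 1 + max(0, -1) = 1
  height(32) = 1 + max(1, -1) = 2
  height(16) = 1 + max(0, 2) = 3
  height(46) = 1 + max(-1, -1) = 0
  height(41) = 1 + max(3, 0) = 4
  height(9) = 1 + max(0, 4) = 5
Height = 5


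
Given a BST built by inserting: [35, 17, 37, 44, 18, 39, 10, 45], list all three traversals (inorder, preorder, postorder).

Tree insertion order: [35, 17, 37, 44, 18, 39, 10, 45]
Tree (level-order array): [35, 17, 37, 10, 18, None, 44, None, None, None, None, 39, 45]
Inorder (L, root, R): [10, 17, 18, 35, 37, 39, 44, 45]
Preorder (root, L, R): [35, 17, 10, 18, 37, 44, 39, 45]
Postorder (L, R, root): [10, 18, 17, 39, 45, 44, 37, 35]


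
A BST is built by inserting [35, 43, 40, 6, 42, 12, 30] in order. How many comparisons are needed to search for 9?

Search path for 9: 35 -> 6 -> 12
Found: False
Comparisons: 3


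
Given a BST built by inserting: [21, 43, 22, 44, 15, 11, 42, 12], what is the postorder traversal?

Tree insertion order: [21, 43, 22, 44, 15, 11, 42, 12]
Tree (level-order array): [21, 15, 43, 11, None, 22, 44, None, 12, None, 42]
Postorder traversal: [12, 11, 15, 42, 22, 44, 43, 21]


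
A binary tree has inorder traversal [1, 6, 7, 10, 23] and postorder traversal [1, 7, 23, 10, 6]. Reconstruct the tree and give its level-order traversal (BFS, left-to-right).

Inorder:   [1, 6, 7, 10, 23]
Postorder: [1, 7, 23, 10, 6]
Algorithm: postorder visits root last, so walk postorder right-to-left;
each value is the root of the current inorder slice — split it at that
value, recurse on the right subtree first, then the left.
Recursive splits:
  root=6; inorder splits into left=[1], right=[7, 10, 23]
  root=10; inorder splits into left=[7], right=[23]
  root=23; inorder splits into left=[], right=[]
  root=7; inorder splits into left=[], right=[]
  root=1; inorder splits into left=[], right=[]
Reconstructed level-order: [6, 1, 10, 7, 23]


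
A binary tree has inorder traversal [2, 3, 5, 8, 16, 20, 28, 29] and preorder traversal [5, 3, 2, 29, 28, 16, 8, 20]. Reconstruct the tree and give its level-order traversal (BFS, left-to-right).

Inorder:  [2, 3, 5, 8, 16, 20, 28, 29]
Preorder: [5, 3, 2, 29, 28, 16, 8, 20]
Algorithm: preorder visits root first, so consume preorder in order;
for each root, split the current inorder slice at that value into
left-subtree inorder and right-subtree inorder, then recurse.
Recursive splits:
  root=5; inorder splits into left=[2, 3], right=[8, 16, 20, 28, 29]
  root=3; inorder splits into left=[2], right=[]
  root=2; inorder splits into left=[], right=[]
  root=29; inorder splits into left=[8, 16, 20, 28], right=[]
  root=28; inorder splits into left=[8, 16, 20], right=[]
  root=16; inorder splits into left=[8], right=[20]
  root=8; inorder splits into left=[], right=[]
  root=20; inorder splits into left=[], right=[]
Reconstructed level-order: [5, 3, 29, 2, 28, 16, 8, 20]


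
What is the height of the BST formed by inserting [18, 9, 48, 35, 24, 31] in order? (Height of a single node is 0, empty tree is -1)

Insertion order: [18, 9, 48, 35, 24, 31]
Tree (level-order array): [18, 9, 48, None, None, 35, None, 24, None, None, 31]
Compute height bottom-up (empty subtree = -1):
  height(9) = 1 + max(-1, -1) = 0
  height(31) = 1 + max(-1, -1) = 0
  height(24) = 1 + max(-1, 0) = 1
  height(35) = 1 + max(1, -1) = 2
  height(48) = 1 + max(2, -1) = 3
  height(18) = 1 + max(0, 3) = 4
Height = 4


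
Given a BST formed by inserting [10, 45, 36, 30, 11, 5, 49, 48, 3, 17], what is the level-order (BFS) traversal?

Tree insertion order: [10, 45, 36, 30, 11, 5, 49, 48, 3, 17]
Tree (level-order array): [10, 5, 45, 3, None, 36, 49, None, None, 30, None, 48, None, 11, None, None, None, None, 17]
BFS from the root, enqueuing left then right child of each popped node:
  queue [10] -> pop 10, enqueue [5, 45], visited so far: [10]
  queue [5, 45] -> pop 5, enqueue [3], visited so far: [10, 5]
  queue [45, 3] -> pop 45, enqueue [36, 49], visited so far: [10, 5, 45]
  queue [3, 36, 49] -> pop 3, enqueue [none], visited so far: [10, 5, 45, 3]
  queue [36, 49] -> pop 36, enqueue [30], visited so far: [10, 5, 45, 3, 36]
  queue [49, 30] -> pop 49, enqueue [48], visited so far: [10, 5, 45, 3, 36, 49]
  queue [30, 48] -> pop 30, enqueue [11], visited so far: [10, 5, 45, 3, 36, 49, 30]
  queue [48, 11] -> pop 48, enqueue [none], visited so far: [10, 5, 45, 3, 36, 49, 30, 48]
  queue [11] -> pop 11, enqueue [17], visited so far: [10, 5, 45, 3, 36, 49, 30, 48, 11]
  queue [17] -> pop 17, enqueue [none], visited so far: [10, 5, 45, 3, 36, 49, 30, 48, 11, 17]
Result: [10, 5, 45, 3, 36, 49, 30, 48, 11, 17]


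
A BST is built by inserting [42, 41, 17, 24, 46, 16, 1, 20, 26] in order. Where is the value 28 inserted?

Starting tree (level order): [42, 41, 46, 17, None, None, None, 16, 24, 1, None, 20, 26]
Insertion path: 42 -> 41 -> 17 -> 24 -> 26
Result: insert 28 as right child of 26
Final tree (level order): [42, 41, 46, 17, None, None, None, 16, 24, 1, None, 20, 26, None, None, None, None, None, 28]


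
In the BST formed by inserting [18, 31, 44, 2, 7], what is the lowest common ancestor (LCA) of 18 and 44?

Tree insertion order: [18, 31, 44, 2, 7]
Tree (level-order array): [18, 2, 31, None, 7, None, 44]
In a BST, the LCA of p=18, q=44 is the first node v on the
root-to-leaf path with p <= v <= q (go left if both < v, right if both > v).
Walk from root:
  at 18: 18 <= 18 <= 44, this is the LCA
LCA = 18


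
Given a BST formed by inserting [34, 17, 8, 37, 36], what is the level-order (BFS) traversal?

Tree insertion order: [34, 17, 8, 37, 36]
Tree (level-order array): [34, 17, 37, 8, None, 36]
BFS from the root, enqueuing left then right child of each popped node:
  queue [34] -> pop 34, enqueue [17, 37], visited so far: [34]
  queue [17, 37] -> pop 17, enqueue [8], visited so far: [34, 17]
  queue [37, 8] -> pop 37, enqueue [36], visited so far: [34, 17, 37]
  queue [8, 36] -> pop 8, enqueue [none], visited so far: [34, 17, 37, 8]
  queue [36] -> pop 36, enqueue [none], visited so far: [34, 17, 37, 8, 36]
Result: [34, 17, 37, 8, 36]


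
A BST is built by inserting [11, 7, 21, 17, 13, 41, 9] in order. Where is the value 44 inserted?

Starting tree (level order): [11, 7, 21, None, 9, 17, 41, None, None, 13]
Insertion path: 11 -> 21 -> 41
Result: insert 44 as right child of 41
Final tree (level order): [11, 7, 21, None, 9, 17, 41, None, None, 13, None, None, 44]


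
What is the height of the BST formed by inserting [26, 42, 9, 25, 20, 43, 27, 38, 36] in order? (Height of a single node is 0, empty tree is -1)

Insertion order: [26, 42, 9, 25, 20, 43, 27, 38, 36]
Tree (level-order array): [26, 9, 42, None, 25, 27, 43, 20, None, None, 38, None, None, None, None, 36]
Compute height bottom-up (empty subtree = -1):
  height(20) = 1 + max(-1, -1) = 0
  height(25) = 1 + max(0, -1) = 1
  height(9) = 1 + max(-1, 1) = 2
  height(36) = 1 + max(-1, -1) = 0
  height(38) = 1 + max(0, -1) = 1
  height(27) = 1 + max(-1, 1) = 2
  height(43) = 1 + max(-1, -1) = 0
  height(42) = 1 + max(2, 0) = 3
  height(26) = 1 + max(2, 3) = 4
Height = 4


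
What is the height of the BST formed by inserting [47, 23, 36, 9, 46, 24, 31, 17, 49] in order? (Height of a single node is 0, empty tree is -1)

Insertion order: [47, 23, 36, 9, 46, 24, 31, 17, 49]
Tree (level-order array): [47, 23, 49, 9, 36, None, None, None, 17, 24, 46, None, None, None, 31]
Compute height bottom-up (empty subtree = -1):
  height(17) = 1 + max(-1, -1) = 0
  height(9) = 1 + max(-1, 0) = 1
  height(31) = 1 + max(-1, -1) = 0
  height(24) = 1 + max(-1, 0) = 1
  height(46) = 1 + max(-1, -1) = 0
  height(36) = 1 + max(1, 0) = 2
  height(23) = 1 + max(1, 2) = 3
  height(49) = 1 + max(-1, -1) = 0
  height(47) = 1 + max(3, 0) = 4
Height = 4


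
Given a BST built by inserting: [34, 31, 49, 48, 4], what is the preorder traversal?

Tree insertion order: [34, 31, 49, 48, 4]
Tree (level-order array): [34, 31, 49, 4, None, 48]
Preorder traversal: [34, 31, 4, 49, 48]


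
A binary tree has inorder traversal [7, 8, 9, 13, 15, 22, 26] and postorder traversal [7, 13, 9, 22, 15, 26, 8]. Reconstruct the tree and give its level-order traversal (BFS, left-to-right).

Inorder:   [7, 8, 9, 13, 15, 22, 26]
Postorder: [7, 13, 9, 22, 15, 26, 8]
Algorithm: postorder visits root last, so walk postorder right-to-left;
each value is the root of the current inorder slice — split it at that
value, recurse on the right subtree first, then the left.
Recursive splits:
  root=8; inorder splits into left=[7], right=[9, 13, 15, 22, 26]
  root=26; inorder splits into left=[9, 13, 15, 22], right=[]
  root=15; inorder splits into left=[9, 13], right=[22]
  root=22; inorder splits into left=[], right=[]
  root=9; inorder splits into left=[], right=[13]
  root=13; inorder splits into left=[], right=[]
  root=7; inorder splits into left=[], right=[]
Reconstructed level-order: [8, 7, 26, 15, 9, 22, 13]


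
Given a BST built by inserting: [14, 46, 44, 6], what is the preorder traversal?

Tree insertion order: [14, 46, 44, 6]
Tree (level-order array): [14, 6, 46, None, None, 44]
Preorder traversal: [14, 6, 46, 44]


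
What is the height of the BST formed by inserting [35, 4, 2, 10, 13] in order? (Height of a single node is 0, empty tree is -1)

Insertion order: [35, 4, 2, 10, 13]
Tree (level-order array): [35, 4, None, 2, 10, None, None, None, 13]
Compute height bottom-up (empty subtree = -1):
  height(2) = 1 + max(-1, -1) = 0
  height(13) = 1 + max(-1, -1) = 0
  height(10) = 1 + max(-1, 0) = 1
  height(4) = 1 + max(0, 1) = 2
  height(35) = 1 + max(2, -1) = 3
Height = 3


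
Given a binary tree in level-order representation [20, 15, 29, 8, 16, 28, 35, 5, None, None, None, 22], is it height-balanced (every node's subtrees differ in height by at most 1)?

Tree (level-order array): [20, 15, 29, 8, 16, 28, 35, 5, None, None, None, 22]
Definition: a tree is height-balanced if, at every node, |h(left) - h(right)| <= 1 (empty subtree has height -1).
Bottom-up per-node check:
  node 5: h_left=-1, h_right=-1, diff=0 [OK], height=0
  node 8: h_left=0, h_right=-1, diff=1 [OK], height=1
  node 16: h_left=-1, h_right=-1, diff=0 [OK], height=0
  node 15: h_left=1, h_right=0, diff=1 [OK], height=2
  node 22: h_left=-1, h_right=-1, diff=0 [OK], height=0
  node 28: h_left=0, h_right=-1, diff=1 [OK], height=1
  node 35: h_left=-1, h_right=-1, diff=0 [OK], height=0
  node 29: h_left=1, h_right=0, diff=1 [OK], height=2
  node 20: h_left=2, h_right=2, diff=0 [OK], height=3
All nodes satisfy the balance condition.
Result: Balanced


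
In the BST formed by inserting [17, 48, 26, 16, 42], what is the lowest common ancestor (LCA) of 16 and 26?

Tree insertion order: [17, 48, 26, 16, 42]
Tree (level-order array): [17, 16, 48, None, None, 26, None, None, 42]
In a BST, the LCA of p=16, q=26 is the first node v on the
root-to-leaf path with p <= v <= q (go left if both < v, right if both > v).
Walk from root:
  at 17: 16 <= 17 <= 26, this is the LCA
LCA = 17


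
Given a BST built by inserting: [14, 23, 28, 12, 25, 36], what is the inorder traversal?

Tree insertion order: [14, 23, 28, 12, 25, 36]
Tree (level-order array): [14, 12, 23, None, None, None, 28, 25, 36]
Inorder traversal: [12, 14, 23, 25, 28, 36]


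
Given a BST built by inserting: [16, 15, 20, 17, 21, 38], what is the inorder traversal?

Tree insertion order: [16, 15, 20, 17, 21, 38]
Tree (level-order array): [16, 15, 20, None, None, 17, 21, None, None, None, 38]
Inorder traversal: [15, 16, 17, 20, 21, 38]


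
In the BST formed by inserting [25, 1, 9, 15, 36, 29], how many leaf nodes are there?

Tree built from: [25, 1, 9, 15, 36, 29]
Tree (level-order array): [25, 1, 36, None, 9, 29, None, None, 15]
Rule: A leaf has 0 children.
Per-node child counts:
  node 25: 2 child(ren)
  node 1: 1 child(ren)
  node 9: 1 child(ren)
  node 15: 0 child(ren)
  node 36: 1 child(ren)
  node 29: 0 child(ren)
Matching nodes: [15, 29]
Count of leaf nodes: 2


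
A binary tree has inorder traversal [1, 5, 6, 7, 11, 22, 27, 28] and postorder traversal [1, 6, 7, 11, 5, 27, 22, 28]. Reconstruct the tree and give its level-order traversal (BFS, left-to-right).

Inorder:   [1, 5, 6, 7, 11, 22, 27, 28]
Postorder: [1, 6, 7, 11, 5, 27, 22, 28]
Algorithm: postorder visits root last, so walk postorder right-to-left;
each value is the root of the current inorder slice — split it at that
value, recurse on the right subtree first, then the left.
Recursive splits:
  root=28; inorder splits into left=[1, 5, 6, 7, 11, 22, 27], right=[]
  root=22; inorder splits into left=[1, 5, 6, 7, 11], right=[27]
  root=27; inorder splits into left=[], right=[]
  root=5; inorder splits into left=[1], right=[6, 7, 11]
  root=11; inorder splits into left=[6, 7], right=[]
  root=7; inorder splits into left=[6], right=[]
  root=6; inorder splits into left=[], right=[]
  root=1; inorder splits into left=[], right=[]
Reconstructed level-order: [28, 22, 5, 27, 1, 11, 7, 6]


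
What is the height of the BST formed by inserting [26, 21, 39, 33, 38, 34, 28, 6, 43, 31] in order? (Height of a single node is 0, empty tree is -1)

Insertion order: [26, 21, 39, 33, 38, 34, 28, 6, 43, 31]
Tree (level-order array): [26, 21, 39, 6, None, 33, 43, None, None, 28, 38, None, None, None, 31, 34]
Compute height bottom-up (empty subtree = -1):
  height(6) = 1 + max(-1, -1) = 0
  height(21) = 1 + max(0, -1) = 1
  height(31) = 1 + max(-1, -1) = 0
  height(28) = 1 + max(-1, 0) = 1
  height(34) = 1 + max(-1, -1) = 0
  height(38) = 1 + max(0, -1) = 1
  height(33) = 1 + max(1, 1) = 2
  height(43) = 1 + max(-1, -1) = 0
  height(39) = 1 + max(2, 0) = 3
  height(26) = 1 + max(1, 3) = 4
Height = 4


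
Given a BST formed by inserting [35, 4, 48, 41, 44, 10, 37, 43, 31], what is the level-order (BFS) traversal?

Tree insertion order: [35, 4, 48, 41, 44, 10, 37, 43, 31]
Tree (level-order array): [35, 4, 48, None, 10, 41, None, None, 31, 37, 44, None, None, None, None, 43]
BFS from the root, enqueuing left then right child of each popped node:
  queue [35] -> pop 35, enqueue [4, 48], visited so far: [35]
  queue [4, 48] -> pop 4, enqueue [10], visited so far: [35, 4]
  queue [48, 10] -> pop 48, enqueue [41], visited so far: [35, 4, 48]
  queue [10, 41] -> pop 10, enqueue [31], visited so far: [35, 4, 48, 10]
  queue [41, 31] -> pop 41, enqueue [37, 44], visited so far: [35, 4, 48, 10, 41]
  queue [31, 37, 44] -> pop 31, enqueue [none], visited so far: [35, 4, 48, 10, 41, 31]
  queue [37, 44] -> pop 37, enqueue [none], visited so far: [35, 4, 48, 10, 41, 31, 37]
  queue [44] -> pop 44, enqueue [43], visited so far: [35, 4, 48, 10, 41, 31, 37, 44]
  queue [43] -> pop 43, enqueue [none], visited so far: [35, 4, 48, 10, 41, 31, 37, 44, 43]
Result: [35, 4, 48, 10, 41, 31, 37, 44, 43]


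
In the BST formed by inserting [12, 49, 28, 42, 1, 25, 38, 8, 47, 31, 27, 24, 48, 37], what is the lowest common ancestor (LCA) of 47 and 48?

Tree insertion order: [12, 49, 28, 42, 1, 25, 38, 8, 47, 31, 27, 24, 48, 37]
Tree (level-order array): [12, 1, 49, None, 8, 28, None, None, None, 25, 42, 24, 27, 38, 47, None, None, None, None, 31, None, None, 48, None, 37]
In a BST, the LCA of p=47, q=48 is the first node v on the
root-to-leaf path with p <= v <= q (go left if both < v, right if both > v).
Walk from root:
  at 12: both 47 and 48 > 12, go right
  at 49: both 47 and 48 < 49, go left
  at 28: both 47 and 48 > 28, go right
  at 42: both 47 and 48 > 42, go right
  at 47: 47 <= 47 <= 48, this is the LCA
LCA = 47
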